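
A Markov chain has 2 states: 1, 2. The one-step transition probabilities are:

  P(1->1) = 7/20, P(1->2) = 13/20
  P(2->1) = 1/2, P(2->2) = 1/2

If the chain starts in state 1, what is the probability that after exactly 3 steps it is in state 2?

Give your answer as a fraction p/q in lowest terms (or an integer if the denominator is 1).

Answer: 4537/8000

Derivation:
Computing P^3 by repeated multiplication:
P^1 =
  1: [7/20, 13/20]
  2: [1/2, 1/2]
P^2 =
  1: [179/400, 221/400]
  2: [17/40, 23/40]
P^3 =
  1: [3463/8000, 4537/8000]
  2: [349/800, 451/800]

(P^3)[1 -> 2] = 4537/8000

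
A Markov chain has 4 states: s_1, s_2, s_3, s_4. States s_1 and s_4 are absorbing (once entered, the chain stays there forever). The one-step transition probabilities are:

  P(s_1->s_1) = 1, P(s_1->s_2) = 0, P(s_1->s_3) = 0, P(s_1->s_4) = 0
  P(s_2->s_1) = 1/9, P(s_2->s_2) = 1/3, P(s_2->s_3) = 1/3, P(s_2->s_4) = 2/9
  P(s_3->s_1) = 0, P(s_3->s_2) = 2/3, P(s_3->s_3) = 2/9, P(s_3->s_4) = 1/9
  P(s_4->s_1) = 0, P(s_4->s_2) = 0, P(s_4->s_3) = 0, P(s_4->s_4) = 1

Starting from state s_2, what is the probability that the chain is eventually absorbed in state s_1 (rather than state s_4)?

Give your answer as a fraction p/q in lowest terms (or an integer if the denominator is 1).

Answer: 7/24

Derivation:
Let a_i = P(absorbed in s_1 | start in state i).
Boundary conditions: a_s_1 = 1, a_s_4 = 0.
For each transient state i, a_i = sum_j P(i->j) * a_j:
  a_s_2 = 1/9*a_s_1 + 1/3*a_s_2 + 1/3*a_s_3 + 2/9*a_s_4
  a_s_3 = 0*a_s_1 + 2/3*a_s_2 + 2/9*a_s_3 + 1/9*a_s_4

Substituting a_s_1 = 1 and a_s_4 = 0, rearrange to (I - Q) a = r where r[i] = P(i -> s_1):
  [2/3, -1/3] . (a_s_2, a_s_3) = 1/9
  [-2/3, 7/9] . (a_s_2, a_s_3) = 0

Solving yields:
  a_s_2 = 7/24
  a_s_3 = 1/4

Starting state is s_2, so the absorption probability is a_s_2 = 7/24.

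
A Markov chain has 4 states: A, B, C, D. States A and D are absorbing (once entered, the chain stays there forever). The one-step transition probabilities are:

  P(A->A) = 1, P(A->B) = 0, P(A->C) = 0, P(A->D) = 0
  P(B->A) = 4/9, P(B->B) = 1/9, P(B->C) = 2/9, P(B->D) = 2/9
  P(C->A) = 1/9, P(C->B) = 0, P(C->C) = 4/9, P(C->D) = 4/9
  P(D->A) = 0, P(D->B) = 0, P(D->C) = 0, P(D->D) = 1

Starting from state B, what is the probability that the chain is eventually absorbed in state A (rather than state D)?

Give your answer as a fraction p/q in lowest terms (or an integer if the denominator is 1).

Answer: 11/20

Derivation:
Let a_i = P(absorbed in A | start in state i).
Boundary conditions: a_A = 1, a_D = 0.
For each transient state i, a_i = sum_j P(i->j) * a_j:
  a_B = 4/9*a_A + 1/9*a_B + 2/9*a_C + 2/9*a_D
  a_C = 1/9*a_A + 0*a_B + 4/9*a_C + 4/9*a_D

Substituting a_A = 1 and a_D = 0, rearrange to (I - Q) a = r where r[i] = P(i -> A):
  [8/9, -2/9] . (a_B, a_C) = 4/9
  [0, 5/9] . (a_B, a_C) = 1/9

Solving yields:
  a_B = 11/20
  a_C = 1/5

Starting state is B, so the absorption probability is a_B = 11/20.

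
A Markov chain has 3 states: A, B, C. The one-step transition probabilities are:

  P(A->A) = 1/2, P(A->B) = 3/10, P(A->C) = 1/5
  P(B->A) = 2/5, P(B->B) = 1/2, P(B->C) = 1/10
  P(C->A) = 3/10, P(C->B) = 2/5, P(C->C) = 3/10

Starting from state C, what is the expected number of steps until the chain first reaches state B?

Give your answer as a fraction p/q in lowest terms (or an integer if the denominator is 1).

Let h_i = expected steps to first reach B from state i.
Boundary: h_B = 0.
First-step equations for the other states:
  h_A = 1 + 1/2*h_A + 3/10*h_B + 1/5*h_C
  h_C = 1 + 3/10*h_A + 2/5*h_B + 3/10*h_C

Substituting h_B = 0 and rearranging gives the linear system (I - Q) h = 1:
  [1/2, -1/5] . (h_A, h_C) = 1
  [-3/10, 7/10] . (h_A, h_C) = 1

Solving yields:
  h_A = 90/29
  h_C = 80/29

Starting state is C, so the expected hitting time is h_C = 80/29.

Answer: 80/29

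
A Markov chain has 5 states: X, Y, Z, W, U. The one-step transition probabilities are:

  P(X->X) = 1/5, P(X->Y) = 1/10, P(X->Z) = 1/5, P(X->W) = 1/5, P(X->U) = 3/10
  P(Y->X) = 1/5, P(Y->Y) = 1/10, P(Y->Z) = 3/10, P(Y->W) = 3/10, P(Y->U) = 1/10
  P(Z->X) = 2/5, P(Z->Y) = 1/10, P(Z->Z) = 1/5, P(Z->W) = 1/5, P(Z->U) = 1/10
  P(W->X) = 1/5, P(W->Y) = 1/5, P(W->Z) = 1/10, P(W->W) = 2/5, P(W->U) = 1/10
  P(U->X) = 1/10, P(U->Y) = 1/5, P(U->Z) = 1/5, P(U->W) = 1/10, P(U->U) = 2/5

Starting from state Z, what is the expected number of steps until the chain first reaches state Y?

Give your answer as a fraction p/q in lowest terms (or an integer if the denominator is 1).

Answer: 1790/257

Derivation:
Let h_i = expected steps to first reach Y from state i.
Boundary: h_Y = 0.
First-step equations for the other states:
  h_X = 1 + 1/5*h_X + 1/10*h_Y + 1/5*h_Z + 1/5*h_W + 3/10*h_U
  h_Z = 1 + 2/5*h_X + 1/10*h_Y + 1/5*h_Z + 1/5*h_W + 1/10*h_U
  h_W = 1 + 1/5*h_X + 1/5*h_Y + 1/10*h_Z + 2/5*h_W + 1/10*h_U
  h_U = 1 + 1/10*h_X + 1/5*h_Y + 1/5*h_Z + 1/10*h_W + 2/5*h_U

Substituting h_Y = 0 and rearranging gives the linear system (I - Q) h = 1:
  [4/5, -1/5, -1/5, -3/10] . (h_X, h_Z, h_W, h_U) = 1
  [-2/5, 4/5, -1/5, -1/10] . (h_X, h_Z, h_W, h_U) = 1
  [-1/5, -1/10, 3/5, -1/10] . (h_X, h_Z, h_W, h_U) = 1
  [-1/10, -1/5, -1/10, 3/5] . (h_X, h_Z, h_W, h_U) = 1

Solving yields:
  h_X = 1755/257
  h_Z = 1790/257
  h_W = 1575/257
  h_U = 1580/257

Starting state is Z, so the expected hitting time is h_Z = 1790/257.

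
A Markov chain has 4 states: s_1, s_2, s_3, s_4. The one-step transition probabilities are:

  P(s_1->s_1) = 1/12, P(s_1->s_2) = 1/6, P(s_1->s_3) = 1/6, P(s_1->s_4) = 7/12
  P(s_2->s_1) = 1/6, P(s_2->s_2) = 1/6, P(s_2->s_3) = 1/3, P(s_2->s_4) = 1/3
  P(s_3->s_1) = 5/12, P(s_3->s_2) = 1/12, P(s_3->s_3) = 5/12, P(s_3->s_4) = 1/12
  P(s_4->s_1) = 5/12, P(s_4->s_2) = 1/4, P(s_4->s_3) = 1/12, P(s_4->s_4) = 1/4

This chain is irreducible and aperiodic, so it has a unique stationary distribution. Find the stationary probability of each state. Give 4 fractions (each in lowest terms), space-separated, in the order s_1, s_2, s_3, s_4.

Answer: 242/865 151/865 39/173 277/865

Derivation:
The stationary distribution satisfies pi = pi * P, i.e.:
  pi_s_1 = 1/12*pi_s_1 + 1/6*pi_s_2 + 5/12*pi_s_3 + 5/12*pi_s_4
  pi_s_2 = 1/6*pi_s_1 + 1/6*pi_s_2 + 1/12*pi_s_3 + 1/4*pi_s_4
  pi_s_3 = 1/6*pi_s_1 + 1/3*pi_s_2 + 5/12*pi_s_3 + 1/12*pi_s_4
  pi_s_4 = 7/12*pi_s_1 + 1/3*pi_s_2 + 1/12*pi_s_3 + 1/4*pi_s_4
with normalization: pi_s_1 + pi_s_2 + pi_s_3 + pi_s_4 = 1.

Using the first 3 balance equations plus normalization, the linear system A*pi = b is:
  [-11/12, 1/6, 5/12, 5/12] . pi = 0
  [1/6, -5/6, 1/12, 1/4] . pi = 0
  [1/6, 1/3, -7/12, 1/12] . pi = 0
  [1, 1, 1, 1] . pi = 1

Solving yields:
  pi_s_1 = 242/865
  pi_s_2 = 151/865
  pi_s_3 = 39/173
  pi_s_4 = 277/865

Verification (pi * P):
  242/865*1/12 + 151/865*1/6 + 39/173*5/12 + 277/865*5/12 = 242/865 = pi_s_1  (ok)
  242/865*1/6 + 151/865*1/6 + 39/173*1/12 + 277/865*1/4 = 151/865 = pi_s_2  (ok)
  242/865*1/6 + 151/865*1/3 + 39/173*5/12 + 277/865*1/12 = 39/173 = pi_s_3  (ok)
  242/865*7/12 + 151/865*1/3 + 39/173*1/12 + 277/865*1/4 = 277/865 = pi_s_4  (ok)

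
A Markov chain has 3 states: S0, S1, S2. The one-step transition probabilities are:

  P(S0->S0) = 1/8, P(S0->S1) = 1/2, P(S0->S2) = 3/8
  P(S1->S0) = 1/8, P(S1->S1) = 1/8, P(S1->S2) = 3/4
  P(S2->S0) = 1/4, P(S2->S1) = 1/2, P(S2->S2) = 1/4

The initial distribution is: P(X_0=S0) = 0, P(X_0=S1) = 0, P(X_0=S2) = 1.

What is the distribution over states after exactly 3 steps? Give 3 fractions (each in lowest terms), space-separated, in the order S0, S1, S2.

Answer: 49/256 49/128 109/256

Derivation:
Propagating the distribution step by step (d_{t+1} = d_t * P):
d_0 = (S0=0, S1=0, S2=1)
  d_1[S0] = 0*1/8 + 0*1/8 + 1*1/4 = 1/4
  d_1[S1] = 0*1/2 + 0*1/8 + 1*1/2 = 1/2
  d_1[S2] = 0*3/8 + 0*3/4 + 1*1/4 = 1/4
d_1 = (S0=1/4, S1=1/2, S2=1/4)
  d_2[S0] = 1/4*1/8 + 1/2*1/8 + 1/4*1/4 = 5/32
  d_2[S1] = 1/4*1/2 + 1/2*1/8 + 1/4*1/2 = 5/16
  d_2[S2] = 1/4*3/8 + 1/2*3/4 + 1/4*1/4 = 17/32
d_2 = (S0=5/32, S1=5/16, S2=17/32)
  d_3[S0] = 5/32*1/8 + 5/16*1/8 + 17/32*1/4 = 49/256
  d_3[S1] = 5/32*1/2 + 5/16*1/8 + 17/32*1/2 = 49/128
  d_3[S2] = 5/32*3/8 + 5/16*3/4 + 17/32*1/4 = 109/256
d_3 = (S0=49/256, S1=49/128, S2=109/256)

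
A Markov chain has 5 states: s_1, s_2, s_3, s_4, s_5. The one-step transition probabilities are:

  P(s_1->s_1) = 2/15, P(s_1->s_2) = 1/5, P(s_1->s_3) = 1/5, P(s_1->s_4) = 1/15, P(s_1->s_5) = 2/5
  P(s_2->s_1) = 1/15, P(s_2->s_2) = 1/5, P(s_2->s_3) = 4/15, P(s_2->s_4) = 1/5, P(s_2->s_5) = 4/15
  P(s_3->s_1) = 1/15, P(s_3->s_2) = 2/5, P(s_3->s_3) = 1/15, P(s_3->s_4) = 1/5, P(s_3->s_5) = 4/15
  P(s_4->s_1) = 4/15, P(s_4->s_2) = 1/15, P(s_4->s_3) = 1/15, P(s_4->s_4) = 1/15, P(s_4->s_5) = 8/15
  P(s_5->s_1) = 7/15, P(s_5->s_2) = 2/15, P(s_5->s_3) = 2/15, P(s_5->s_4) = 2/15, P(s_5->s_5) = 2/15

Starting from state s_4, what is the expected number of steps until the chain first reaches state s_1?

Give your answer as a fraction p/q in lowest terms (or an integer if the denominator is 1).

Answer: 1635/457

Derivation:
Let h_i = expected steps to first reach s_1 from state i.
Boundary: h_s_1 = 0.
First-step equations for the other states:
  h_s_2 = 1 + 1/15*h_s_1 + 1/5*h_s_2 + 4/15*h_s_3 + 1/5*h_s_4 + 4/15*h_s_5
  h_s_3 = 1 + 1/15*h_s_1 + 2/5*h_s_2 + 1/15*h_s_3 + 1/5*h_s_4 + 4/15*h_s_5
  h_s_4 = 1 + 4/15*h_s_1 + 1/15*h_s_2 + 1/15*h_s_3 + 1/15*h_s_4 + 8/15*h_s_5
  h_s_5 = 1 + 7/15*h_s_1 + 2/15*h_s_2 + 2/15*h_s_3 + 2/15*h_s_4 + 2/15*h_s_5

Substituting h_s_1 = 0 and rearranging gives the linear system (I - Q) h = 1:
  [4/5, -4/15, -1/5, -4/15] . (h_s_2, h_s_3, h_s_4, h_s_5) = 1
  [-2/5, 14/15, -1/5, -4/15] . (h_s_2, h_s_3, h_s_4, h_s_5) = 1
  [-1/15, -1/15, 14/15, -8/15] . (h_s_2, h_s_3, h_s_4, h_s_5) = 1
  [-2/15, -2/15, -2/15, 13/15] . (h_s_2, h_s_3, h_s_4, h_s_5) = 1

Solving yields:
  h_s_2 = 4395/914
  h_s_3 = 4395/914
  h_s_4 = 1635/457
  h_s_5 = 1455/457

Starting state is s_4, so the expected hitting time is h_s_4 = 1635/457.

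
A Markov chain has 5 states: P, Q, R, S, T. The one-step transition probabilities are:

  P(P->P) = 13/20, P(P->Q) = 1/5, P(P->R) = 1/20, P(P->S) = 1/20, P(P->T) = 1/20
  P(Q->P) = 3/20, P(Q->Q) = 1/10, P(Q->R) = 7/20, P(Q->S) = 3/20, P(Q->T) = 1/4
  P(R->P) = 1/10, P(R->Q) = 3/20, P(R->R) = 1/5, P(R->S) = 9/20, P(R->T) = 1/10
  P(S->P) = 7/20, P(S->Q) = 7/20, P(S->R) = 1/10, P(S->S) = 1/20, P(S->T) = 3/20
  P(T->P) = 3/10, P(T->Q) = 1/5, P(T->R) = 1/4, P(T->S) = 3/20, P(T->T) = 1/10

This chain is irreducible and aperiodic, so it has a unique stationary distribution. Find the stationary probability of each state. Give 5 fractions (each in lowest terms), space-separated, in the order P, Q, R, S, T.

The stationary distribution satisfies pi = pi * P, i.e.:
  pi_P = 13/20*pi_P + 3/20*pi_Q + 1/10*pi_R + 7/20*pi_S + 3/10*pi_T
  pi_Q = 1/5*pi_P + 1/10*pi_Q + 3/20*pi_R + 7/20*pi_S + 1/5*pi_T
  pi_R = 1/20*pi_P + 7/20*pi_Q + 1/5*pi_R + 1/10*pi_S + 1/4*pi_T
  pi_S = 1/20*pi_P + 3/20*pi_Q + 9/20*pi_R + 1/20*pi_S + 3/20*pi_T
  pi_T = 1/20*pi_P + 1/4*pi_Q + 1/10*pi_R + 3/20*pi_S + 1/10*pi_T
with normalization: pi_P + pi_Q + pi_R + pi_S + pi_T = 1.

Using the first 4 balance equations plus normalization, the linear system A*pi = b is:
  [-7/20, 3/20, 1/10, 7/20, 3/10] . pi = 0
  [1/5, -9/10, 3/20, 7/20, 1/5] . pi = 0
  [1/20, 7/20, -4/5, 1/10, 1/4] . pi = 0
  [1/20, 3/20, 9/20, -19/20, 3/20] . pi = 0
  [1, 1, 1, 1, 1] . pi = 1

Solving yields:
  pi_P = 24775/65614
  pi_Q = 6377/32807
  pi_R = 10743/65614
  pi_S = 9625/65614
  pi_T = 7717/65614

Verification (pi * P):
  24775/65614*13/20 + 6377/32807*3/20 + 10743/65614*1/10 + 9625/65614*7/20 + 7717/65614*3/10 = 24775/65614 = pi_P  (ok)
  24775/65614*1/5 + 6377/32807*1/10 + 10743/65614*3/20 + 9625/65614*7/20 + 7717/65614*1/5 = 6377/32807 = pi_Q  (ok)
  24775/65614*1/20 + 6377/32807*7/20 + 10743/65614*1/5 + 9625/65614*1/10 + 7717/65614*1/4 = 10743/65614 = pi_R  (ok)
  24775/65614*1/20 + 6377/32807*3/20 + 10743/65614*9/20 + 9625/65614*1/20 + 7717/65614*3/20 = 9625/65614 = pi_S  (ok)
  24775/65614*1/20 + 6377/32807*1/4 + 10743/65614*1/10 + 9625/65614*3/20 + 7717/65614*1/10 = 7717/65614 = pi_T  (ok)

Answer: 24775/65614 6377/32807 10743/65614 9625/65614 7717/65614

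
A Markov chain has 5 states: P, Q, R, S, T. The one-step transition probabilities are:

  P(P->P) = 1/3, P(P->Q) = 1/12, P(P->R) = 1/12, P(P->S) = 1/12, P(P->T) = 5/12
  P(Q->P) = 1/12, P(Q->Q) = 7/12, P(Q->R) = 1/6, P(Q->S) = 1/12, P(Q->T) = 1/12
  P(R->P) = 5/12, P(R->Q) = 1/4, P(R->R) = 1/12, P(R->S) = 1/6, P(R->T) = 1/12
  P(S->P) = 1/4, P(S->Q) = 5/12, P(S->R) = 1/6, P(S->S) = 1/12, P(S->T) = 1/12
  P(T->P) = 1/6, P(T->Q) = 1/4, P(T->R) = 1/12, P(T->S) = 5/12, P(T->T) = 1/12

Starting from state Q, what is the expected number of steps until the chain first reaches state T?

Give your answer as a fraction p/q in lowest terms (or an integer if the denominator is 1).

Let h_i = expected steps to first reach T from state i.
Boundary: h_T = 0.
First-step equations for the other states:
  h_P = 1 + 1/3*h_P + 1/12*h_Q + 1/12*h_R + 1/12*h_S + 5/12*h_T
  h_Q = 1 + 1/12*h_P + 7/12*h_Q + 1/6*h_R + 1/12*h_S + 1/12*h_T
  h_R = 1 + 5/12*h_P + 1/4*h_Q + 1/12*h_R + 1/6*h_S + 1/12*h_T
  h_S = 1 + 1/4*h_P + 5/12*h_Q + 1/6*h_R + 1/12*h_S + 1/12*h_T

Substituting h_T = 0 and rearranging gives the linear system (I - Q) h = 1:
  [2/3, -1/12, -1/12, -1/12] . (h_P, h_Q, h_R, h_S) = 1
  [-1/12, 5/12, -1/6, -1/12] . (h_P, h_Q, h_R, h_S) = 1
  [-5/12, -1/4, 11/12, -1/6] . (h_P, h_Q, h_R, h_S) = 1
  [-1/4, -5/12, -1/6, 11/12] . (h_P, h_Q, h_R, h_S) = 1

Solving yields:
  h_P = 4980/1291
  h_Q = 8724/1291
  h_R = 7524/1291
  h_S = 8100/1291

Starting state is Q, so the expected hitting time is h_Q = 8724/1291.

Answer: 8724/1291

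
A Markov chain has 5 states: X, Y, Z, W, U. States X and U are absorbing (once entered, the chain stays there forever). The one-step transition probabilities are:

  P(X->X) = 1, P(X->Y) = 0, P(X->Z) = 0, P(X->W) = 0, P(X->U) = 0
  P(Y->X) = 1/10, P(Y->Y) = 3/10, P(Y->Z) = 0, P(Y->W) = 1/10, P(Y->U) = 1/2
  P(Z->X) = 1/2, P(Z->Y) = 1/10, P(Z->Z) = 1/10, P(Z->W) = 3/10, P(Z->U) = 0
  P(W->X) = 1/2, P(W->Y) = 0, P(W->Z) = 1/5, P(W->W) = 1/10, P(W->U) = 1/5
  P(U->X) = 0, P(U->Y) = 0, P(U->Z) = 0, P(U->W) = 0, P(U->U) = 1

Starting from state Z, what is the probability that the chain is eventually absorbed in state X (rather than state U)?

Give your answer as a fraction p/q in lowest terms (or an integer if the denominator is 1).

Let a_i = P(absorbed in X | start in state i).
Boundary conditions: a_X = 1, a_U = 0.
For each transient state i, a_i = sum_j P(i->j) * a_j:
  a_Y = 1/10*a_X + 3/10*a_Y + 0*a_Z + 1/10*a_W + 1/2*a_U
  a_Z = 1/2*a_X + 1/10*a_Y + 1/10*a_Z + 3/10*a_W + 0*a_U
  a_W = 1/2*a_X + 0*a_Y + 1/5*a_Z + 1/10*a_W + 1/5*a_U

Substituting a_X = 1 and a_U = 0, rearrange to (I - Q) a = r where r[i] = P(i -> X):
  [7/10, 0, -1/10] . (a_Y, a_Z, a_W) = 1/10
  [-1/10, 9/10, -3/10] . (a_Y, a_Z, a_W) = 1/2
  [0, -1/5, 9/10] . (a_Y, a_Z, a_W) = 1/2

Solving yields:
  a_Y = 130/523
  a_Z = 434/523
  a_W = 387/523

Starting state is Z, so the absorption probability is a_Z = 434/523.

Answer: 434/523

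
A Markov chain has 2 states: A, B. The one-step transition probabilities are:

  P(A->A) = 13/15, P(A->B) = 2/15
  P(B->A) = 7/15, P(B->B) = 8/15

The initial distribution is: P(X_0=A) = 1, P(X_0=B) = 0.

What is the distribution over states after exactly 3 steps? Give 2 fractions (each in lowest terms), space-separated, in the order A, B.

Propagating the distribution step by step (d_{t+1} = d_t * P):
d_0 = (A=1, B=0)
  d_1[A] = 1*13/15 + 0*7/15 = 13/15
  d_1[B] = 1*2/15 + 0*8/15 = 2/15
d_1 = (A=13/15, B=2/15)
  d_2[A] = 13/15*13/15 + 2/15*7/15 = 61/75
  d_2[B] = 13/15*2/15 + 2/15*8/15 = 14/75
d_2 = (A=61/75, B=14/75)
  d_3[A] = 61/75*13/15 + 14/75*7/15 = 99/125
  d_3[B] = 61/75*2/15 + 14/75*8/15 = 26/125
d_3 = (A=99/125, B=26/125)

Answer: 99/125 26/125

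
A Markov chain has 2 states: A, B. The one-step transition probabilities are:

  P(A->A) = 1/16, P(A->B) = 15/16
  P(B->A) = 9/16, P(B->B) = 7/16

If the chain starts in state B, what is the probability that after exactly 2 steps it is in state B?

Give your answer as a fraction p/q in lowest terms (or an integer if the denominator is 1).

Answer: 23/32

Derivation:
Computing P^2 by repeated multiplication:
P^1 =
  A: [1/16, 15/16]
  B: [9/16, 7/16]
P^2 =
  A: [17/32, 15/32]
  B: [9/32, 23/32]

(P^2)[B -> B] = 23/32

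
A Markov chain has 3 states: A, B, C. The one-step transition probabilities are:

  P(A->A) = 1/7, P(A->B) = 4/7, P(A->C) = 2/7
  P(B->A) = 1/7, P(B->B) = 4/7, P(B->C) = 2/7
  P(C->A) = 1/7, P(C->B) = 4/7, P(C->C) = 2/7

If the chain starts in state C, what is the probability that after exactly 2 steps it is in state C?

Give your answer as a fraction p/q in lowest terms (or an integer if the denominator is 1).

Computing P^2 by repeated multiplication:
P^1 =
  A: [1/7, 4/7, 2/7]
  B: [1/7, 4/7, 2/7]
  C: [1/7, 4/7, 2/7]
P^2 =
  A: [1/7, 4/7, 2/7]
  B: [1/7, 4/7, 2/7]
  C: [1/7, 4/7, 2/7]

(P^2)[C -> C] = 2/7

Answer: 2/7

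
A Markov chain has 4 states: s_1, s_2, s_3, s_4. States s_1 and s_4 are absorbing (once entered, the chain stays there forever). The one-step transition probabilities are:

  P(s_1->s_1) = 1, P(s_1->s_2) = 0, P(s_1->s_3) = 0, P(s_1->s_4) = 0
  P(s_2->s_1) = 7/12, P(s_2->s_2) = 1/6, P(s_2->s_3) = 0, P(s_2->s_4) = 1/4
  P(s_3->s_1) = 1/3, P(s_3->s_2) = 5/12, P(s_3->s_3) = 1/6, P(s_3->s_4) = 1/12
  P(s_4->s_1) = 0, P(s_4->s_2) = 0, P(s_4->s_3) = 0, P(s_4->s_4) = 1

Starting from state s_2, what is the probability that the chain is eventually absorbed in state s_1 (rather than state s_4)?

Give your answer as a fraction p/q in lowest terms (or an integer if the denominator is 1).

Answer: 7/10

Derivation:
Let a_i = P(absorbed in s_1 | start in state i).
Boundary conditions: a_s_1 = 1, a_s_4 = 0.
For each transient state i, a_i = sum_j P(i->j) * a_j:
  a_s_2 = 7/12*a_s_1 + 1/6*a_s_2 + 0*a_s_3 + 1/4*a_s_4
  a_s_3 = 1/3*a_s_1 + 5/12*a_s_2 + 1/6*a_s_3 + 1/12*a_s_4

Substituting a_s_1 = 1 and a_s_4 = 0, rearrange to (I - Q) a = r where r[i] = P(i -> s_1):
  [5/6, 0] . (a_s_2, a_s_3) = 7/12
  [-5/12, 5/6] . (a_s_2, a_s_3) = 1/3

Solving yields:
  a_s_2 = 7/10
  a_s_3 = 3/4

Starting state is s_2, so the absorption probability is a_s_2 = 7/10.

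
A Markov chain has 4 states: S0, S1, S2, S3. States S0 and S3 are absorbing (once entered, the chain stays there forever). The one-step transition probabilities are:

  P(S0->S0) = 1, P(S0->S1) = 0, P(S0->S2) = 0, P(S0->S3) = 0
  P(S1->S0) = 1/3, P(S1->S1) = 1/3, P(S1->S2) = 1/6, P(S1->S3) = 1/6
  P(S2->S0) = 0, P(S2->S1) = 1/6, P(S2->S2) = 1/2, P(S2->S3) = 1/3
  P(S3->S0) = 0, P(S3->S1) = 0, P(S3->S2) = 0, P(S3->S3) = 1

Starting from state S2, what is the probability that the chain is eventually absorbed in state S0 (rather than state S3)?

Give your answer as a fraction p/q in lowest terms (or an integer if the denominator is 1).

Answer: 2/11

Derivation:
Let a_i = P(absorbed in S0 | start in state i).
Boundary conditions: a_S0 = 1, a_S3 = 0.
For each transient state i, a_i = sum_j P(i->j) * a_j:
  a_S1 = 1/3*a_S0 + 1/3*a_S1 + 1/6*a_S2 + 1/6*a_S3
  a_S2 = 0*a_S0 + 1/6*a_S1 + 1/2*a_S2 + 1/3*a_S3

Substituting a_S0 = 1 and a_S3 = 0, rearrange to (I - Q) a = r where r[i] = P(i -> S0):
  [2/3, -1/6] . (a_S1, a_S2) = 1/3
  [-1/6, 1/2] . (a_S1, a_S2) = 0

Solving yields:
  a_S1 = 6/11
  a_S2 = 2/11

Starting state is S2, so the absorption probability is a_S2 = 2/11.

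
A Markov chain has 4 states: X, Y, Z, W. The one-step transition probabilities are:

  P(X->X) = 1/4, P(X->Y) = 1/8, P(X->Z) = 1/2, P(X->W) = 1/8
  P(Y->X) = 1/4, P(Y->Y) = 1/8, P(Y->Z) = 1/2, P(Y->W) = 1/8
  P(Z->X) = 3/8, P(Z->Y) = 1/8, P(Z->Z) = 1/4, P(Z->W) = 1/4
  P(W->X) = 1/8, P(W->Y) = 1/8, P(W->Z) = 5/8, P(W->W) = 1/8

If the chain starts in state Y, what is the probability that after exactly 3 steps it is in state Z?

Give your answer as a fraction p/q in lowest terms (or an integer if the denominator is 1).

Computing P^3 by repeated multiplication:
P^1 =
  X: [1/4, 1/8, 1/2, 1/8]
  Y: [1/4, 1/8, 1/2, 1/8]
  Z: [3/8, 1/8, 1/4, 1/4]
  W: [1/8, 1/8, 5/8, 1/8]
P^2 =
  X: [19/64, 1/8, 25/64, 3/16]
  Y: [19/64, 1/8, 25/64, 3/16]
  Z: [1/4, 1/8, 15/32, 5/32]
  W: [5/16, 1/8, 23/64, 13/64]
P^3 =
  X: [141/512, 1/8, 109/256, 89/512]
  Y: [141/512, 1/8, 109/256, 89/512]
  Z: [37/128, 1/8, 103/256, 47/256]
  W: [69/256, 1/8, 223/512, 87/512]

(P^3)[Y -> Z] = 109/256

Answer: 109/256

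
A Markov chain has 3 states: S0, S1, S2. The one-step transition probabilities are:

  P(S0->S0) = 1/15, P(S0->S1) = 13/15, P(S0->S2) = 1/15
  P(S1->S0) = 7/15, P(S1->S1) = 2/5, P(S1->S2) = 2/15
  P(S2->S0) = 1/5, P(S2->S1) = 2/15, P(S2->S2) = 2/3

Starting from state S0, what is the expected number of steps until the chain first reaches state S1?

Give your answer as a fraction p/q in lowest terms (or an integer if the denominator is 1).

Let h_i = expected steps to first reach S1 from state i.
Boundary: h_S1 = 0.
First-step equations for the other states:
  h_S0 = 1 + 1/15*h_S0 + 13/15*h_S1 + 1/15*h_S2
  h_S2 = 1 + 1/5*h_S0 + 2/15*h_S1 + 2/3*h_S2

Substituting h_S1 = 0 and rearranging gives the linear system (I - Q) h = 1:
  [14/15, -1/15] . (h_S0, h_S2) = 1
  [-1/5, 1/3] . (h_S0, h_S2) = 1

Solving yields:
  h_S0 = 90/67
  h_S2 = 255/67

Starting state is S0, so the expected hitting time is h_S0 = 90/67.

Answer: 90/67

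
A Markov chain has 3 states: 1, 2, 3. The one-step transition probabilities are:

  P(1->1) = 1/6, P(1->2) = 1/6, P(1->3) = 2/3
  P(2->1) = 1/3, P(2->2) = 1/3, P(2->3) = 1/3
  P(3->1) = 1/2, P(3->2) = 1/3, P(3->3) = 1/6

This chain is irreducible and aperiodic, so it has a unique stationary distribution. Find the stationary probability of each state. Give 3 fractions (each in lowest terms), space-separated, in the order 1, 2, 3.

The stationary distribution satisfies pi = pi * P, i.e.:
  pi_1 = 1/6*pi_1 + 1/3*pi_2 + 1/2*pi_3
  pi_2 = 1/6*pi_1 + 1/3*pi_2 + 1/3*pi_3
  pi_3 = 2/3*pi_1 + 1/3*pi_2 + 1/6*pi_3
with normalization: pi_1 + pi_2 + pi_3 = 1.

Using the first 2 balance equations plus normalization, the linear system A*pi = b is:
  [-5/6, 1/3, 1/2] . pi = 0
  [1/6, -2/3, 1/3] . pi = 0
  [1, 1, 1] . pi = 1

Solving yields:
  pi_1 = 16/47
  pi_2 = 13/47
  pi_3 = 18/47

Verification (pi * P):
  16/47*1/6 + 13/47*1/3 + 18/47*1/2 = 16/47 = pi_1  (ok)
  16/47*1/6 + 13/47*1/3 + 18/47*1/3 = 13/47 = pi_2  (ok)
  16/47*2/3 + 13/47*1/3 + 18/47*1/6 = 18/47 = pi_3  (ok)

Answer: 16/47 13/47 18/47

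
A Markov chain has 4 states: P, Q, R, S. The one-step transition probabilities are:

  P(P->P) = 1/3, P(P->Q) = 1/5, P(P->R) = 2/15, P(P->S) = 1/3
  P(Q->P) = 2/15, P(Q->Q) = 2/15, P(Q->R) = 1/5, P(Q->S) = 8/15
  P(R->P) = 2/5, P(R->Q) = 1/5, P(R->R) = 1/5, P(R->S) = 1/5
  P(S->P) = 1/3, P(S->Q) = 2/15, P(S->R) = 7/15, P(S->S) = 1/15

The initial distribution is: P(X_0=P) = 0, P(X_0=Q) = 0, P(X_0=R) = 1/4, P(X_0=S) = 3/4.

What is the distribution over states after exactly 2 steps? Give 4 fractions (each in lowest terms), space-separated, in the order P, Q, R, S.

Answer: 33/100 11/60 61/300 17/60

Derivation:
Propagating the distribution step by step (d_{t+1} = d_t * P):
d_0 = (P=0, Q=0, R=1/4, S=3/4)
  d_1[P] = 0*1/3 + 0*2/15 + 1/4*2/5 + 3/4*1/3 = 7/20
  d_1[Q] = 0*1/5 + 0*2/15 + 1/4*1/5 + 3/4*2/15 = 3/20
  d_1[R] = 0*2/15 + 0*1/5 + 1/4*1/5 + 3/4*7/15 = 2/5
  d_1[S] = 0*1/3 + 0*8/15 + 1/4*1/5 + 3/4*1/15 = 1/10
d_1 = (P=7/20, Q=3/20, R=2/5, S=1/10)
  d_2[P] = 7/20*1/3 + 3/20*2/15 + 2/5*2/5 + 1/10*1/3 = 33/100
  d_2[Q] = 7/20*1/5 + 3/20*2/15 + 2/5*1/5 + 1/10*2/15 = 11/60
  d_2[R] = 7/20*2/15 + 3/20*1/5 + 2/5*1/5 + 1/10*7/15 = 61/300
  d_2[S] = 7/20*1/3 + 3/20*8/15 + 2/5*1/5 + 1/10*1/15 = 17/60
d_2 = (P=33/100, Q=11/60, R=61/300, S=17/60)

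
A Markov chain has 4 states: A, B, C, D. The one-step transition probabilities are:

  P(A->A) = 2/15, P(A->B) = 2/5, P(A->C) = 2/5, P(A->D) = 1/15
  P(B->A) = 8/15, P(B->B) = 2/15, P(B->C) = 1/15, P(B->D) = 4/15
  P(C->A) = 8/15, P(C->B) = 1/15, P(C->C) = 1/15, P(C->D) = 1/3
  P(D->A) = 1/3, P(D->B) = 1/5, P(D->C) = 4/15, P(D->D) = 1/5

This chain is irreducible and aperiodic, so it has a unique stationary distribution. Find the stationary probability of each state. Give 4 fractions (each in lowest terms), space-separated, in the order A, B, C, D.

Answer: 571/1619 1096/4857 1087/4857 961/4857

Derivation:
The stationary distribution satisfies pi = pi * P, i.e.:
  pi_A = 2/15*pi_A + 8/15*pi_B + 8/15*pi_C + 1/3*pi_D
  pi_B = 2/5*pi_A + 2/15*pi_B + 1/15*pi_C + 1/5*pi_D
  pi_C = 2/5*pi_A + 1/15*pi_B + 1/15*pi_C + 4/15*pi_D
  pi_D = 1/15*pi_A + 4/15*pi_B + 1/3*pi_C + 1/5*pi_D
with normalization: pi_A + pi_B + pi_C + pi_D = 1.

Using the first 3 balance equations plus normalization, the linear system A*pi = b is:
  [-13/15, 8/15, 8/15, 1/3] . pi = 0
  [2/5, -13/15, 1/15, 1/5] . pi = 0
  [2/5, 1/15, -14/15, 4/15] . pi = 0
  [1, 1, 1, 1] . pi = 1

Solving yields:
  pi_A = 571/1619
  pi_B = 1096/4857
  pi_C = 1087/4857
  pi_D = 961/4857

Verification (pi * P):
  571/1619*2/15 + 1096/4857*8/15 + 1087/4857*8/15 + 961/4857*1/3 = 571/1619 = pi_A  (ok)
  571/1619*2/5 + 1096/4857*2/15 + 1087/4857*1/15 + 961/4857*1/5 = 1096/4857 = pi_B  (ok)
  571/1619*2/5 + 1096/4857*1/15 + 1087/4857*1/15 + 961/4857*4/15 = 1087/4857 = pi_C  (ok)
  571/1619*1/15 + 1096/4857*4/15 + 1087/4857*1/3 + 961/4857*1/5 = 961/4857 = pi_D  (ok)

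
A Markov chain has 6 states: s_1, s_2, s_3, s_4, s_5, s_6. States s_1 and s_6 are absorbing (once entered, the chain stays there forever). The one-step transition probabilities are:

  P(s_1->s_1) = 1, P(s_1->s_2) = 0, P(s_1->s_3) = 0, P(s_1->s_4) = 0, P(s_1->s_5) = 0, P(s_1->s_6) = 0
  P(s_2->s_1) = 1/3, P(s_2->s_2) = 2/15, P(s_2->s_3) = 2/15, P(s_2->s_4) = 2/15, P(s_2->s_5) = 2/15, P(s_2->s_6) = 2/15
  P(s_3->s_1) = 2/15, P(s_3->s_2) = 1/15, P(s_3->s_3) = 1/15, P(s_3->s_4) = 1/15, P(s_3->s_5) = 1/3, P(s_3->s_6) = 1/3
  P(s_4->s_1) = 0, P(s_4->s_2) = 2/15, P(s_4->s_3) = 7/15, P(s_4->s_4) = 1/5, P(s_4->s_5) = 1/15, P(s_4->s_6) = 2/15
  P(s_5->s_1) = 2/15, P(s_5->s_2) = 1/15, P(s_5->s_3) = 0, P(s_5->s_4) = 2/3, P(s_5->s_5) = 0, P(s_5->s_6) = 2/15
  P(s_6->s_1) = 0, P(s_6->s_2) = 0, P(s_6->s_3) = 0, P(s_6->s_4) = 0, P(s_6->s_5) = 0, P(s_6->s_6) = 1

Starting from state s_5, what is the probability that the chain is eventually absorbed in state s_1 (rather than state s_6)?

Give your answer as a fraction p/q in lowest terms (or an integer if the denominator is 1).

Let a_i = P(absorbed in s_1 | start in state i).
Boundary conditions: a_s_1 = 1, a_s_6 = 0.
For each transient state i, a_i = sum_j P(i->j) * a_j:
  a_s_2 = 1/3*a_s_1 + 2/15*a_s_2 + 2/15*a_s_3 + 2/15*a_s_4 + 2/15*a_s_5 + 2/15*a_s_6
  a_s_3 = 2/15*a_s_1 + 1/15*a_s_2 + 1/15*a_s_3 + 1/15*a_s_4 + 1/3*a_s_5 + 1/3*a_s_6
  a_s_4 = 0*a_s_1 + 2/15*a_s_2 + 7/15*a_s_3 + 1/5*a_s_4 + 1/15*a_s_5 + 2/15*a_s_6
  a_s_5 = 2/15*a_s_1 + 1/15*a_s_2 + 0*a_s_3 + 2/3*a_s_4 + 0*a_s_5 + 2/15*a_s_6

Substituting a_s_1 = 1 and a_s_6 = 0, rearrange to (I - Q) a = r where r[i] = P(i -> s_1):
  [13/15, -2/15, -2/15, -2/15] . (a_s_2, a_s_3, a_s_4, a_s_5) = 1/3
  [-1/15, 14/15, -1/15, -1/3] . (a_s_2, a_s_3, a_s_4, a_s_5) = 2/15
  [-2/15, -7/15, 4/5, -1/15] . (a_s_2, a_s_3, a_s_4, a_s_5) = 0
  [-1/15, 0, -2/3, 1] . (a_s_2, a_s_3, a_s_4, a_s_5) = 2/15

Solving yields:
  a_s_2 = 12089/22133
  a_s_3 = 7579/22133
  a_s_4 = 7146/22133
  a_s_5 = 8521/22133

Starting state is s_5, so the absorption probability is a_s_5 = 8521/22133.

Answer: 8521/22133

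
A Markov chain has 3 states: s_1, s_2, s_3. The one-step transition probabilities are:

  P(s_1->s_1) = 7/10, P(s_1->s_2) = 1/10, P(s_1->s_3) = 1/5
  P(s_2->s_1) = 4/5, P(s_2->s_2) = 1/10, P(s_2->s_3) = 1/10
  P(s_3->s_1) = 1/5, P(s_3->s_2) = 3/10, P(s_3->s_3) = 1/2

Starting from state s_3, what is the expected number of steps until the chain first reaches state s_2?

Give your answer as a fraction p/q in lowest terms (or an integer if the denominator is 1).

Answer: 50/11

Derivation:
Let h_i = expected steps to first reach s_2 from state i.
Boundary: h_s_2 = 0.
First-step equations for the other states:
  h_s_1 = 1 + 7/10*h_s_1 + 1/10*h_s_2 + 1/5*h_s_3
  h_s_3 = 1 + 1/5*h_s_1 + 3/10*h_s_2 + 1/2*h_s_3

Substituting h_s_2 = 0 and rearranging gives the linear system (I - Q) h = 1:
  [3/10, -1/5] . (h_s_1, h_s_3) = 1
  [-1/5, 1/2] . (h_s_1, h_s_3) = 1

Solving yields:
  h_s_1 = 70/11
  h_s_3 = 50/11

Starting state is s_3, so the expected hitting time is h_s_3 = 50/11.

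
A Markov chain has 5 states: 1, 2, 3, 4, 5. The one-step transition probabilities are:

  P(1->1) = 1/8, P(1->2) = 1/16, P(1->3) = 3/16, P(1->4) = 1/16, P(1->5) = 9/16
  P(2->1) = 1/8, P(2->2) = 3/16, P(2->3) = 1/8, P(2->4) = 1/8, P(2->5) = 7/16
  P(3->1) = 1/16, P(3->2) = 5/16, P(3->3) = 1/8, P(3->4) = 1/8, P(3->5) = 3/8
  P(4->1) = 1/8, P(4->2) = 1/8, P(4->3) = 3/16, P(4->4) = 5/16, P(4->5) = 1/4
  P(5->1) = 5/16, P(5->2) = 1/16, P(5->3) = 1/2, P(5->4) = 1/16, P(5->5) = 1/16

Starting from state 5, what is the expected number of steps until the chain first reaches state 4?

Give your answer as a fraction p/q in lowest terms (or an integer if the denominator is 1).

Answer: 95488/8553

Derivation:
Let h_i = expected steps to first reach 4 from state i.
Boundary: h_4 = 0.
First-step equations for the other states:
  h_1 = 1 + 1/8*h_1 + 1/16*h_2 + 3/16*h_3 + 1/16*h_4 + 9/16*h_5
  h_2 = 1 + 1/8*h_1 + 3/16*h_2 + 1/8*h_3 + 1/8*h_4 + 7/16*h_5
  h_3 = 1 + 1/16*h_1 + 5/16*h_2 + 1/8*h_3 + 1/8*h_4 + 3/8*h_5
  h_5 = 1 + 5/16*h_1 + 1/16*h_2 + 1/2*h_3 + 1/16*h_4 + 1/16*h_5

Substituting h_4 = 0 and rearranging gives the linear system (I - Q) h = 1:
  [7/8, -1/16, -3/16, -9/16] . (h_1, h_2, h_3, h_5) = 1
  [-1/8, 13/16, -1/8, -7/16] . (h_1, h_2, h_3, h_5) = 1
  [-1/16, -5/16, 7/8, -3/8] . (h_1, h_2, h_3, h_5) = 1
  [-5/16, -1/16, -1/2, 15/16] . (h_1, h_2, h_3, h_5) = 1

Solving yields:
  h_1 = 96928/8553
  h_2 = 90704/8553
  h_3 = 90016/8553
  h_5 = 95488/8553

Starting state is 5, so the expected hitting time is h_5 = 95488/8553.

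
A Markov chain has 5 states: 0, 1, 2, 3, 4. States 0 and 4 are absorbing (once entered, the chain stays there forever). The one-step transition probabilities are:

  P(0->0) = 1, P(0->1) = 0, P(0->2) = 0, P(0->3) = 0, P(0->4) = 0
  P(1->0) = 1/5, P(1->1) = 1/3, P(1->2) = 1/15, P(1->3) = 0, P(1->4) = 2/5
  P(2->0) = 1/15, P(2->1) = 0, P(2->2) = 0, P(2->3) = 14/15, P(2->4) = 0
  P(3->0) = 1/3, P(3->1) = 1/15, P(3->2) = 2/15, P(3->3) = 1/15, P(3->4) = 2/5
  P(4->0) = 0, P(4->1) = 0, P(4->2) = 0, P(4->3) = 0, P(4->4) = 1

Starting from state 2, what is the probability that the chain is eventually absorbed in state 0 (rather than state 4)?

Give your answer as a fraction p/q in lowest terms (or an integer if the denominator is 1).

Let a_i = P(absorbed in 0 | start in state i).
Boundary conditions: a_0 = 1, a_4 = 0.
For each transient state i, a_i = sum_j P(i->j) * a_j:
  a_1 = 1/5*a_0 + 1/3*a_1 + 1/15*a_2 + 0*a_3 + 2/5*a_4
  a_2 = 1/15*a_0 + 0*a_1 + 0*a_2 + 14/15*a_3 + 0*a_4
  a_3 = 1/3*a_0 + 1/15*a_1 + 2/15*a_2 + 1/15*a_3 + 2/5*a_4

Substituting a_0 = 1 and a_4 = 0, rearrange to (I - Q) a = r where r[i] = P(i -> 0):
  [2/3, -1/15, 0] . (a_1, a_2, a_3) = 1/5
  [0, 1, -14/15] . (a_1, a_2, a_3) = 1/15
  [-1/15, -2/15, 14/15] . (a_1, a_2, a_3) = 1/3

Solving yields:
  a_1 = 15/43
  a_2 = 21/43
  a_3 = 136/301

Starting state is 2, so the absorption probability is a_2 = 21/43.

Answer: 21/43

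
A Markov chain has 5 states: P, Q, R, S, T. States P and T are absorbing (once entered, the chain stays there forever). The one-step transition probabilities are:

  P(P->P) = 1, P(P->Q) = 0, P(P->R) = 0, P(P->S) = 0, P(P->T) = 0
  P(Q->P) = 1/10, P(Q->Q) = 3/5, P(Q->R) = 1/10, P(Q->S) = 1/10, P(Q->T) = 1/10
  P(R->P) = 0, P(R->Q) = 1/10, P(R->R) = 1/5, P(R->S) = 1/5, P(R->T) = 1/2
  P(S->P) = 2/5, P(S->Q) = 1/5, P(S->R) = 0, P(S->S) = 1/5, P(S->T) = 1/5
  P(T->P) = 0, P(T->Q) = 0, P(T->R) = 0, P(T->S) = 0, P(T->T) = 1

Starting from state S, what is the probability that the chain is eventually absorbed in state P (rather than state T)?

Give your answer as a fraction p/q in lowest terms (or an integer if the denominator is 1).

Answer: 35/57

Derivation:
Let a_i = P(absorbed in P | start in state i).
Boundary conditions: a_P = 1, a_T = 0.
For each transient state i, a_i = sum_j P(i->j) * a_j:
  a_Q = 1/10*a_P + 3/5*a_Q + 1/10*a_R + 1/10*a_S + 1/10*a_T
  a_R = 0*a_P + 1/10*a_Q + 1/5*a_R + 1/5*a_S + 1/2*a_T
  a_S = 2/5*a_P + 1/5*a_Q + 0*a_R + 1/5*a_S + 1/5*a_T

Substituting a_P = 1 and a_T = 0, rearrange to (I - Q) a = r where r[i] = P(i -> P):
  [2/5, -1/10, -1/10] . (a_Q, a_R, a_S) = 1/10
  [-1/10, 4/5, -1/5] . (a_Q, a_R, a_S) = 0
  [-1/5, 0, 4/5] . (a_Q, a_R, a_S) = 2/5

Solving yields:
  a_Q = 26/57
  a_R = 4/19
  a_S = 35/57

Starting state is S, so the absorption probability is a_S = 35/57.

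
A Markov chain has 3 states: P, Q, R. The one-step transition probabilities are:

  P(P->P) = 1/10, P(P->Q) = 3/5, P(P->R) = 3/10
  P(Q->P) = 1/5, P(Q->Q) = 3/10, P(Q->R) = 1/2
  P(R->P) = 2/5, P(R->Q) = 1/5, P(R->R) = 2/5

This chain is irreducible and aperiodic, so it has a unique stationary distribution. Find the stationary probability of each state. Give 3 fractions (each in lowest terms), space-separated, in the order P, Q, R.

The stationary distribution satisfies pi = pi * P, i.e.:
  pi_P = 1/10*pi_P + 1/5*pi_Q + 2/5*pi_R
  pi_Q = 3/5*pi_P + 3/10*pi_Q + 1/5*pi_R
  pi_R = 3/10*pi_P + 1/2*pi_Q + 2/5*pi_R
with normalization: pi_P + pi_Q + pi_R = 1.

Using the first 2 balance equations plus normalization, the linear system A*pi = b is:
  [-9/10, 1/5, 2/5] . pi = 0
  [3/5, -7/10, 1/5] . pi = 0
  [1, 1, 1] . pi = 1

Solving yields:
  pi_P = 32/125
  pi_Q = 42/125
  pi_R = 51/125

Verification (pi * P):
  32/125*1/10 + 42/125*1/5 + 51/125*2/5 = 32/125 = pi_P  (ok)
  32/125*3/5 + 42/125*3/10 + 51/125*1/5 = 42/125 = pi_Q  (ok)
  32/125*3/10 + 42/125*1/2 + 51/125*2/5 = 51/125 = pi_R  (ok)

Answer: 32/125 42/125 51/125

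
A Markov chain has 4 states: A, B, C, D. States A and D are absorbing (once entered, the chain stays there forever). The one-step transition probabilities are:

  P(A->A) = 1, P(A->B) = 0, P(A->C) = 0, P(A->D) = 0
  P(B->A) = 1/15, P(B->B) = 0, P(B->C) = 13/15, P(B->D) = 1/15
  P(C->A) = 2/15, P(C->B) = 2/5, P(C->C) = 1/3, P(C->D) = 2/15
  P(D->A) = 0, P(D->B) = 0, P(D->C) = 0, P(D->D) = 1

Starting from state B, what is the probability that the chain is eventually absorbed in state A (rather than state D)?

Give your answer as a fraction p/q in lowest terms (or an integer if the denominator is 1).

Let a_i = P(absorbed in A | start in state i).
Boundary conditions: a_A = 1, a_D = 0.
For each transient state i, a_i = sum_j P(i->j) * a_j:
  a_B = 1/15*a_A + 0*a_B + 13/15*a_C + 1/15*a_D
  a_C = 2/15*a_A + 2/5*a_B + 1/3*a_C + 2/15*a_D

Substituting a_A = 1 and a_D = 0, rearrange to (I - Q) a = r where r[i] = P(i -> A):
  [1, -13/15] . (a_B, a_C) = 1/15
  [-2/5, 2/3] . (a_B, a_C) = 2/15

Solving yields:
  a_B = 1/2
  a_C = 1/2

Starting state is B, so the absorption probability is a_B = 1/2.

Answer: 1/2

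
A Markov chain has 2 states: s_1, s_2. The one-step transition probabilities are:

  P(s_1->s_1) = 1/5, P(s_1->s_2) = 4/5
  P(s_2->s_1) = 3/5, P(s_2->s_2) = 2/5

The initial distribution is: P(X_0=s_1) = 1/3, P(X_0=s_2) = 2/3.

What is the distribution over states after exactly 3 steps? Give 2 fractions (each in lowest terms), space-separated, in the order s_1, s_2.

Propagating the distribution step by step (d_{t+1} = d_t * P):
d_0 = (s_1=1/3, s_2=2/3)
  d_1[s_1] = 1/3*1/5 + 2/3*3/5 = 7/15
  d_1[s_2] = 1/3*4/5 + 2/3*2/5 = 8/15
d_1 = (s_1=7/15, s_2=8/15)
  d_2[s_1] = 7/15*1/5 + 8/15*3/5 = 31/75
  d_2[s_2] = 7/15*4/5 + 8/15*2/5 = 44/75
d_2 = (s_1=31/75, s_2=44/75)
  d_3[s_1] = 31/75*1/5 + 44/75*3/5 = 163/375
  d_3[s_2] = 31/75*4/5 + 44/75*2/5 = 212/375
d_3 = (s_1=163/375, s_2=212/375)

Answer: 163/375 212/375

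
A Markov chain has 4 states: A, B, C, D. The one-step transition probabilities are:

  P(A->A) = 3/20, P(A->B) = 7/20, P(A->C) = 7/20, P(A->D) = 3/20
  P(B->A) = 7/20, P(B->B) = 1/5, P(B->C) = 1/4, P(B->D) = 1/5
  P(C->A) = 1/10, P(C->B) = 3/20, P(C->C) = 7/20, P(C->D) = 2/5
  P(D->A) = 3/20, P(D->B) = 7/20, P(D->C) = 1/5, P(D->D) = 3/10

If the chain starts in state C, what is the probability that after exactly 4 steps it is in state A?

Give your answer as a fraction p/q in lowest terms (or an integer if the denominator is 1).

Answer: 3747/20000

Derivation:
Computing P^4 by repeated multiplication:
P^1 =
  A: [3/20, 7/20, 7/20, 3/20]
  B: [7/20, 1/5, 1/4, 1/5]
  C: [1/10, 3/20, 7/20, 2/5]
  D: [3/20, 7/20, 1/5, 3/10]
P^2 =
  A: [81/400, 91/400, 117/400, 111/400]
  B: [71/400, 27/100, 3/10, 101/400]
  C: [13/80, 103/400, 11/40, 61/200]
  D: [21/100, 103/400, 27/100, 21/80]
P^3 =
  A: [1447/8000, 2059/8000, 457/1600, 2209/8000]
  B: [189/1000, 499/2000, 2281/8000, 2211/8000]
  C: [751/4000, 2051/8000, 557/2000, 2219/8000]
  D: [47/250, 2059/8000, 2279/8000, 1079/4000]
P^4 =
  A: [29951/160000, 40683/160000, 9051/32000, 44111/160000]
  B: [29703/160000, 5111/20000, 363/1280, 22017/80000]
  C: [3747/20000, 8187/32000, 45241/160000, 5481/20000]
  D: [29957/160000, 40707/160000, 1419/5000, 5491/20000]

(P^4)[C -> A] = 3747/20000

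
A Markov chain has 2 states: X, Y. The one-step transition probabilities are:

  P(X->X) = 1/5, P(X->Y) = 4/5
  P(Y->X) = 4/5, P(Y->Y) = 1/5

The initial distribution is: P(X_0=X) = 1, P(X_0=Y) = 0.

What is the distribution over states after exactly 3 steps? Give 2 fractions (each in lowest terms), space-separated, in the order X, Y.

Propagating the distribution step by step (d_{t+1} = d_t * P):
d_0 = (X=1, Y=0)
  d_1[X] = 1*1/5 + 0*4/5 = 1/5
  d_1[Y] = 1*4/5 + 0*1/5 = 4/5
d_1 = (X=1/5, Y=4/5)
  d_2[X] = 1/5*1/5 + 4/5*4/5 = 17/25
  d_2[Y] = 1/5*4/5 + 4/5*1/5 = 8/25
d_2 = (X=17/25, Y=8/25)
  d_3[X] = 17/25*1/5 + 8/25*4/5 = 49/125
  d_3[Y] = 17/25*4/5 + 8/25*1/5 = 76/125
d_3 = (X=49/125, Y=76/125)

Answer: 49/125 76/125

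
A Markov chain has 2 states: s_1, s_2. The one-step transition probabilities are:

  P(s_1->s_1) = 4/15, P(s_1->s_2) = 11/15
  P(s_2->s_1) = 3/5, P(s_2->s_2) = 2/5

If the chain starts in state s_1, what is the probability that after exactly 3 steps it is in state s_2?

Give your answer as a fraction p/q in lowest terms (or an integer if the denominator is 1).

Answer: 77/135

Derivation:
Computing P^3 by repeated multiplication:
P^1 =
  s_1: [4/15, 11/15]
  s_2: [3/5, 2/5]
P^2 =
  s_1: [23/45, 22/45]
  s_2: [2/5, 3/5]
P^3 =
  s_1: [58/135, 77/135]
  s_2: [7/15, 8/15]

(P^3)[s_1 -> s_2] = 77/135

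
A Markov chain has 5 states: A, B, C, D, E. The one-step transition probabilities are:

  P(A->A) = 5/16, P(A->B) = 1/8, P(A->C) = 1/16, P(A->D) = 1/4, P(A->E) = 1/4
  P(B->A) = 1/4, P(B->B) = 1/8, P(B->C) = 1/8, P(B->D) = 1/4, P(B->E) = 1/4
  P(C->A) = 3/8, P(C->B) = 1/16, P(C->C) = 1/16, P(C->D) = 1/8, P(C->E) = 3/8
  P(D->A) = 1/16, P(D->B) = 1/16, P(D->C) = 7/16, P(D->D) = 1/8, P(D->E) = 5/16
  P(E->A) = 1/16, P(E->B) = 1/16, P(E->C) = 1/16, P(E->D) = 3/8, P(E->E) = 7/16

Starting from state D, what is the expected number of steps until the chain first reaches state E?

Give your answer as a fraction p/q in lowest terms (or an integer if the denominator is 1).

Answer: 4369/1354

Derivation:
Let h_i = expected steps to first reach E from state i.
Boundary: h_E = 0.
First-step equations for the other states:
  h_A = 1 + 5/16*h_A + 1/8*h_B + 1/16*h_C + 1/4*h_D + 1/4*h_E
  h_B = 1 + 1/4*h_A + 1/8*h_B + 1/8*h_C + 1/4*h_D + 1/4*h_E
  h_C = 1 + 3/8*h_A + 1/16*h_B + 1/16*h_C + 1/8*h_D + 3/8*h_E
  h_D = 1 + 1/16*h_A + 1/16*h_B + 7/16*h_C + 1/8*h_D + 5/16*h_E

Substituting h_E = 0 and rearranging gives the linear system (I - Q) h = 1:
  [11/16, -1/8, -1/16, -1/4] . (h_A, h_B, h_C, h_D) = 1
  [-1/4, 7/8, -1/8, -1/4] . (h_A, h_B, h_C, h_D) = 1
  [-3/8, -1/16, 15/16, -1/8] . (h_A, h_B, h_C, h_D) = 1
  [-1/16, -1/16, -7/16, 7/8] . (h_A, h_B, h_C, h_D) = 1

Solving yields:
  h_A = 2408/677
  h_B = 2391/677
  h_C = 2136/677
  h_D = 4369/1354

Starting state is D, so the expected hitting time is h_D = 4369/1354.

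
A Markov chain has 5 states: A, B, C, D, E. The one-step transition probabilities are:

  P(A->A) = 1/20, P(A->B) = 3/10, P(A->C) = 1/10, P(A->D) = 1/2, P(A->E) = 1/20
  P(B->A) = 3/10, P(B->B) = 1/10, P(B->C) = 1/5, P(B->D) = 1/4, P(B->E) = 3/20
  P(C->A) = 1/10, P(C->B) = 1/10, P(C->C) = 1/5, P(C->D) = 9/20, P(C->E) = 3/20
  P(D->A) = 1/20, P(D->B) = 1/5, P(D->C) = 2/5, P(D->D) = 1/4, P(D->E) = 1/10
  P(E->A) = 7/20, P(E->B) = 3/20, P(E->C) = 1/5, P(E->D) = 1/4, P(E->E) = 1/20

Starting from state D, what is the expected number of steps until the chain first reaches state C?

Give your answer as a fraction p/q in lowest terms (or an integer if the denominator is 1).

Answer: 6110/1861

Derivation:
Let h_i = expected steps to first reach C from state i.
Boundary: h_C = 0.
First-step equations for the other states:
  h_A = 1 + 1/20*h_A + 3/10*h_B + 1/10*h_C + 1/2*h_D + 1/20*h_E
  h_B = 1 + 3/10*h_A + 1/10*h_B + 1/5*h_C + 1/4*h_D + 3/20*h_E
  h_D = 1 + 1/20*h_A + 1/5*h_B + 2/5*h_C + 1/4*h_D + 1/10*h_E
  h_E = 1 + 7/20*h_A + 3/20*h_B + 1/5*h_C + 1/4*h_D + 1/20*h_E

Substituting h_C = 0 and rearranging gives the linear system (I - Q) h = 1:
  [19/20, -3/10, -1/2, -1/20] . (h_A, h_B, h_D, h_E) = 1
  [-3/10, 9/10, -1/4, -3/20] . (h_A, h_B, h_D, h_E) = 1
  [-1/20, -1/5, 3/4, -1/10] . (h_A, h_B, h_D, h_E) = 1
  [-7/20, -3/20, -1/4, 19/20] . (h_A, h_B, h_D, h_E) = 1

Solving yields:
  h_A = 24070/5583
  h_B = 7730/1861
  h_D = 6110/1861
  h_E = 23230/5583

Starting state is D, so the expected hitting time is h_D = 6110/1861.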